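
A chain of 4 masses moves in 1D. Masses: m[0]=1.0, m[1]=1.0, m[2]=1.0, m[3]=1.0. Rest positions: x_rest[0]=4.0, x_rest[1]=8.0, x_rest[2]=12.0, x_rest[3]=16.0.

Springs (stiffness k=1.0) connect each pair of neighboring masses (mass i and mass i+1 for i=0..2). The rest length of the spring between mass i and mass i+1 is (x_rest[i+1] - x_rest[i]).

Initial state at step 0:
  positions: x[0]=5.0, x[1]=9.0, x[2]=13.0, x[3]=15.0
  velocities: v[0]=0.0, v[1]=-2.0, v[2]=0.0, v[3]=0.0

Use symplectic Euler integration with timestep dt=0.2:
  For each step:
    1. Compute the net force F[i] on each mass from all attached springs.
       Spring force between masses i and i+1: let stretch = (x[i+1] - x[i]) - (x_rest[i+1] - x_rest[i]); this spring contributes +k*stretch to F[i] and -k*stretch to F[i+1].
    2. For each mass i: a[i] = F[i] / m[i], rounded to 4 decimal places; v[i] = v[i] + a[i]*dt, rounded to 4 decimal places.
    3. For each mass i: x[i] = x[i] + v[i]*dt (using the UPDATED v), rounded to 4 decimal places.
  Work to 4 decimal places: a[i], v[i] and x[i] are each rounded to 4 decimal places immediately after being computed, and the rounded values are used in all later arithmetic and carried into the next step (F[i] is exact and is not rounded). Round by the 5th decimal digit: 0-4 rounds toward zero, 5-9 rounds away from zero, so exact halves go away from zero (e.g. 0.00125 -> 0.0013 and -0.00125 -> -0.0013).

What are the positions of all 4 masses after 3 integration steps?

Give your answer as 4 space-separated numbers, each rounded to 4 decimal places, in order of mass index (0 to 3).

Step 0: x=[5.0000 9.0000 13.0000 15.0000] v=[0.0000 -2.0000 0.0000 0.0000]
Step 1: x=[5.0000 8.6000 12.9200 15.0800] v=[0.0000 -2.0000 -0.4000 0.4000]
Step 2: x=[4.9840 8.2288 12.7536 15.2336] v=[-0.0800 -1.8560 -0.8320 0.7680]
Step 3: x=[4.9378 7.9088 12.5054 15.4480] v=[-0.2310 -1.6000 -1.2410 1.0720]

Answer: 4.9378 7.9088 12.5054 15.4480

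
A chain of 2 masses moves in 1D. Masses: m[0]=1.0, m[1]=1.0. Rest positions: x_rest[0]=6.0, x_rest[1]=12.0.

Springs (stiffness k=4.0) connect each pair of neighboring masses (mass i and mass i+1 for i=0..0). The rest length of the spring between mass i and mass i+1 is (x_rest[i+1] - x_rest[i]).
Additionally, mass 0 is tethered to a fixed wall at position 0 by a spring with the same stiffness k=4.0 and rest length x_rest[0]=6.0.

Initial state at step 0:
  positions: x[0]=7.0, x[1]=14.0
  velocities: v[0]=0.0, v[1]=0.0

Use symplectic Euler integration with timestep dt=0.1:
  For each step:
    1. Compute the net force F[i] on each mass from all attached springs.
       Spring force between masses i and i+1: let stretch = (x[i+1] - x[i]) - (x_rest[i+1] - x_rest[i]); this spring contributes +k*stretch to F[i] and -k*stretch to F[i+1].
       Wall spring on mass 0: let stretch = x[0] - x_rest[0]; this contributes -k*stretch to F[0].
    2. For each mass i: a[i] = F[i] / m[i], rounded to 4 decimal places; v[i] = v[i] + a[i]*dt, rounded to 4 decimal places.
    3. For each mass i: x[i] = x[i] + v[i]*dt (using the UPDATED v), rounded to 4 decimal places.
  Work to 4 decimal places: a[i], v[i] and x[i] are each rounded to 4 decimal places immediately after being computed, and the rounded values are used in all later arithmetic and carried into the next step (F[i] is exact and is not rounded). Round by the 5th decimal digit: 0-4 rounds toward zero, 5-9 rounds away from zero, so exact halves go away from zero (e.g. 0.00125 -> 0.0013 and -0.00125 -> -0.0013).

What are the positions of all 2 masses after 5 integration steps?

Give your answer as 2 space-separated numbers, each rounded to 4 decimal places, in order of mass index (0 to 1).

Step 0: x=[7.0000 14.0000] v=[0.0000 0.0000]
Step 1: x=[7.0000 13.9600] v=[0.0000 -0.4000]
Step 2: x=[6.9984 13.8816] v=[-0.0160 -0.7840]
Step 3: x=[6.9922 13.7679] v=[-0.0621 -1.1373]
Step 4: x=[6.9773 13.6231] v=[-0.1487 -1.4476]
Step 5: x=[6.9492 13.4525] v=[-0.2813 -1.7059]

Answer: 6.9492 13.4525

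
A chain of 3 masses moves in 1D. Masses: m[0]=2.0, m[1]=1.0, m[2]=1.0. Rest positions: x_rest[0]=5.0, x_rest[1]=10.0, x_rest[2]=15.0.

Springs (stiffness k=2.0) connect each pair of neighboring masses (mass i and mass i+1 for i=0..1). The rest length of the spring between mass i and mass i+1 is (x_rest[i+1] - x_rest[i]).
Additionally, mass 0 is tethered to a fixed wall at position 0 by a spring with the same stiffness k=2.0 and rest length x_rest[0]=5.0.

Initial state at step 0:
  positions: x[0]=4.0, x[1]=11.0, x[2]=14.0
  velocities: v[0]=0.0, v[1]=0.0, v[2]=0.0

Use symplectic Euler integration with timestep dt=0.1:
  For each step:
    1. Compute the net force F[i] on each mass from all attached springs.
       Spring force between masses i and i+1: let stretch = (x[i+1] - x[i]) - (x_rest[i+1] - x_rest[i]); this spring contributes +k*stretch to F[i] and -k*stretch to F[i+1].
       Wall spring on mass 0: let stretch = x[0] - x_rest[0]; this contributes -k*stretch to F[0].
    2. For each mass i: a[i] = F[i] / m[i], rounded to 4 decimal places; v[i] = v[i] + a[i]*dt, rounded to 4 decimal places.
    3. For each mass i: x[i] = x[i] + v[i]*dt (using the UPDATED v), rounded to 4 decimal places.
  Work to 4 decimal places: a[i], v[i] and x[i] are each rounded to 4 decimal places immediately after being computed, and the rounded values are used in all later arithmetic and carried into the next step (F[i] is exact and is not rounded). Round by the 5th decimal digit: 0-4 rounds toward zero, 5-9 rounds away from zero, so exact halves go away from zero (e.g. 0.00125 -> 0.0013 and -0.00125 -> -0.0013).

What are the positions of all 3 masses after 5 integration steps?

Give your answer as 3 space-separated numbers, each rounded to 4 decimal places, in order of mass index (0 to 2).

Step 0: x=[4.0000 11.0000 14.0000] v=[0.0000 0.0000 0.0000]
Step 1: x=[4.0300 10.9200 14.0400] v=[0.3000 -0.8000 0.4000]
Step 2: x=[4.0886 10.7646 14.1176] v=[0.5860 -1.5540 0.7760]
Step 3: x=[4.1731 10.5427 14.2281] v=[0.8447 -2.2186 1.1054]
Step 4: x=[4.2795 10.2672 14.3649] v=[1.0644 -2.7554 1.3683]
Step 5: x=[4.4030 9.9539 14.5198] v=[1.2352 -3.1334 1.5488]

Answer: 4.4030 9.9539 14.5198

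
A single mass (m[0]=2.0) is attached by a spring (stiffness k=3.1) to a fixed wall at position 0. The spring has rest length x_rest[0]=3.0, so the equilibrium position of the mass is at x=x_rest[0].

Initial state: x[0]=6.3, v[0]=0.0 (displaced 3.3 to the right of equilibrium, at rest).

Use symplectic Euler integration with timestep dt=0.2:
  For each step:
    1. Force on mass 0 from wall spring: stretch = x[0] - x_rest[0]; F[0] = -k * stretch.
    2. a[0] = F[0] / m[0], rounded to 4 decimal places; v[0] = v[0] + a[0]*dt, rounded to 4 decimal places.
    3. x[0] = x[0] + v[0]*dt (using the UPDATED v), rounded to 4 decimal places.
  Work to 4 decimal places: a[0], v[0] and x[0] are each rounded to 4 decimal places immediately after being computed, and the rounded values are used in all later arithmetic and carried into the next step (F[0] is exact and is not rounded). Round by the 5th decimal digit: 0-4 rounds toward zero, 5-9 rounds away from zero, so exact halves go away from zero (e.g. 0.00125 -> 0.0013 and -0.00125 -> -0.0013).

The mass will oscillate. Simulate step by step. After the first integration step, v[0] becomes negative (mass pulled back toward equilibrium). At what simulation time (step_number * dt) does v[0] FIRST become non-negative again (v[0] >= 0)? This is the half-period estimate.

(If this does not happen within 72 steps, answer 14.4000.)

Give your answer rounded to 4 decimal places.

Step 0: x=[6.3000] v=[0.0000]
Step 1: x=[6.0954] v=[-1.0230]
Step 2: x=[5.6989] v=[-1.9826]
Step 3: x=[5.1350] v=[-2.8193]
Step 4: x=[4.4388] v=[-3.4812]
Step 5: x=[3.6534] v=[-3.9272]
Step 6: x=[2.8274] v=[-4.1298]
Step 7: x=[2.0121] v=[-4.0763]
Step 8: x=[1.2581] v=[-3.7701]
Step 9: x=[0.6121] v=[-3.2301]
Step 10: x=[0.1141] v=[-2.4899]
Step 11: x=[-0.2050] v=[-1.5953]
Step 12: x=[-0.3253] v=[-0.6017]
Step 13: x=[-0.2395] v=[0.4291]
First v>=0 after going negative at step 13, time=2.6000

Answer: 2.6000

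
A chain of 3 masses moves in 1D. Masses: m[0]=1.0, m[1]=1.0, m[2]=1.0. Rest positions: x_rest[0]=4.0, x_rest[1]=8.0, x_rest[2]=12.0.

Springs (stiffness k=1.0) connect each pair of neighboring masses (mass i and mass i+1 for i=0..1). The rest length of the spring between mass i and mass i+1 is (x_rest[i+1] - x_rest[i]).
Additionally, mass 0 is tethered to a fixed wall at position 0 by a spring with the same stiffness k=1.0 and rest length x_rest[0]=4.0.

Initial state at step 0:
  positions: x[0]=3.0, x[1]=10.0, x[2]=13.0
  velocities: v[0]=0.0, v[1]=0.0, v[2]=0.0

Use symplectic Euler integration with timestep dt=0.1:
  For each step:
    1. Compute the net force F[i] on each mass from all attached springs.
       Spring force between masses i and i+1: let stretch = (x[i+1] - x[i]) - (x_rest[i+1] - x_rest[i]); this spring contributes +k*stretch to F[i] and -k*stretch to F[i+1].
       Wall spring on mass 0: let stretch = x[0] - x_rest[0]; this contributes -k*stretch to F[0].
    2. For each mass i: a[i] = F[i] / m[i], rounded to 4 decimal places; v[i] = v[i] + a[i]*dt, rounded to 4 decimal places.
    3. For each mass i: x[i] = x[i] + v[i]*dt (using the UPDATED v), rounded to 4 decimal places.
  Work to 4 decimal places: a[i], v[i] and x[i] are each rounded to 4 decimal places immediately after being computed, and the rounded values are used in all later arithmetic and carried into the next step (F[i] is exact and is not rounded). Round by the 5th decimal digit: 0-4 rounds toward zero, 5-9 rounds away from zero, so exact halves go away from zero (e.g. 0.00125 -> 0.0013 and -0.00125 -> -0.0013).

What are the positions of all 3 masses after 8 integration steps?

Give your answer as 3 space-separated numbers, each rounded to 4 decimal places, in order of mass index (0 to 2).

Step 0: x=[3.0000 10.0000 13.0000] v=[0.0000 0.0000 0.0000]
Step 1: x=[3.0400 9.9600 13.0100] v=[0.4000 -0.4000 0.1000]
Step 2: x=[3.1188 9.8813 13.0295] v=[0.7880 -0.7870 0.1950]
Step 3: x=[3.2340 9.7665 13.0575] v=[1.1524 -1.1484 0.2802]
Step 4: x=[3.3822 9.6192 13.0926] v=[1.4823 -1.4726 0.3511]
Step 5: x=[3.5590 9.4443 13.1330] v=[1.7678 -1.7490 0.4038]
Step 6: x=[3.7590 9.2474 13.1765] v=[2.0004 -1.9687 0.4349]
Step 7: x=[3.9763 9.0349 13.2207] v=[2.1733 -2.1246 0.4420]
Step 8: x=[4.2045 8.8137 13.2630] v=[2.2815 -2.2119 0.4234]

Answer: 4.2045 8.8137 13.2630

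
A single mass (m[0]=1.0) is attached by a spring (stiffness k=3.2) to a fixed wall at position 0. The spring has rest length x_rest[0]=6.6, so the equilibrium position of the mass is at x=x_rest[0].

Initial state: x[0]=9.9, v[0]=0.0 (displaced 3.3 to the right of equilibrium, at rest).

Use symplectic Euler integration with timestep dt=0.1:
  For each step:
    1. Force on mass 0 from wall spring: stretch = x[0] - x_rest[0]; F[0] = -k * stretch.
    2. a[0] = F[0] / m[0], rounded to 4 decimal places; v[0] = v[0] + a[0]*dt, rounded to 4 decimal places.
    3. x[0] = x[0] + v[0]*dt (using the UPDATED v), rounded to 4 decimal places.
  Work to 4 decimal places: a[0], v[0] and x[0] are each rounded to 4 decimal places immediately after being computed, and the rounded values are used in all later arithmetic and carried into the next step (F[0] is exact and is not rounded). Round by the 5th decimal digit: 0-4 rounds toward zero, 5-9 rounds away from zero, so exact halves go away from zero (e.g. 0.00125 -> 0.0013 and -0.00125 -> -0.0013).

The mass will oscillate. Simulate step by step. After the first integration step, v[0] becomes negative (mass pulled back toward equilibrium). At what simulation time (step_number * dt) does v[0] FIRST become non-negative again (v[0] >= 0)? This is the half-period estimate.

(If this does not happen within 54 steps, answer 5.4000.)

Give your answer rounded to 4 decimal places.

Step 0: x=[9.9000] v=[0.0000]
Step 1: x=[9.7944] v=[-1.0560]
Step 2: x=[9.5866] v=[-2.0782]
Step 3: x=[9.2832] v=[-3.0339]
Step 4: x=[8.8940] v=[-3.8925]
Step 5: x=[8.4313] v=[-4.6266]
Step 6: x=[7.9100] v=[-5.2126]
Step 7: x=[7.3468] v=[-5.6318]
Step 8: x=[6.7597] v=[-5.8708]
Step 9: x=[6.1675] v=[-5.9219]
Step 10: x=[5.5892] v=[-5.7835]
Step 11: x=[5.0432] v=[-5.4600]
Step 12: x=[4.5470] v=[-4.9618]
Step 13: x=[4.1165] v=[-4.3048]
Step 14: x=[3.7655] v=[-3.5101]
Step 15: x=[3.5052] v=[-2.6031]
Step 16: x=[3.3439] v=[-1.6128]
Step 17: x=[3.2868] v=[-0.5709]
Step 18: x=[3.3357] v=[0.4893]
First v>=0 after going negative at step 18, time=1.8000

Answer: 1.8000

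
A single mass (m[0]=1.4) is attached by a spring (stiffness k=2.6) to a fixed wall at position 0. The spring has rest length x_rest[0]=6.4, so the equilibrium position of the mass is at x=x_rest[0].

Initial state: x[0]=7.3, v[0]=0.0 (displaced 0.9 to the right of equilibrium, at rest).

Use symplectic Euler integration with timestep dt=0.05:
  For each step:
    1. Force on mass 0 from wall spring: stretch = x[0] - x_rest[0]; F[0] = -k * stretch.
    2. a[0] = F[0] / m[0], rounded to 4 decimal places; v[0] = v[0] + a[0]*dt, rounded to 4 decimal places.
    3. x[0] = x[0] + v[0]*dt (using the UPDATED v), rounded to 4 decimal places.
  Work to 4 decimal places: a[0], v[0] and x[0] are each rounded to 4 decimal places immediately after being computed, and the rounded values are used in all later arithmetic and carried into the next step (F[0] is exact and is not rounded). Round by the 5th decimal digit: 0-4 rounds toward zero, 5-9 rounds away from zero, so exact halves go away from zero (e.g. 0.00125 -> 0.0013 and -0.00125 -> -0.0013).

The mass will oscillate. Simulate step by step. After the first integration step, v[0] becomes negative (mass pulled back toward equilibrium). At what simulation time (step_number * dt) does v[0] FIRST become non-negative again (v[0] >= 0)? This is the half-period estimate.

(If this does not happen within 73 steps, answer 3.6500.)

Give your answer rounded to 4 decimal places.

Step 0: x=[7.3000] v=[0.0000]
Step 1: x=[7.2958] v=[-0.0836]
Step 2: x=[7.2875] v=[-0.1668]
Step 3: x=[7.2750] v=[-0.2492]
Step 4: x=[7.2585] v=[-0.3305]
Step 5: x=[7.2380] v=[-0.4102]
Step 6: x=[7.2136] v=[-0.4880]
Step 7: x=[7.1854] v=[-0.5636]
Step 8: x=[7.1536] v=[-0.6365]
Step 9: x=[7.1183] v=[-0.7065]
Step 10: x=[7.0796] v=[-0.7732]
Step 11: x=[7.0378] v=[-0.8363]
Step 12: x=[6.9930] v=[-0.8955]
Step 13: x=[6.9455] v=[-0.9506]
Step 14: x=[6.8954] v=[-1.0013]
Step 15: x=[6.8430] v=[-1.0473]
Step 16: x=[6.7886] v=[-1.0884]
Step 17: x=[6.7324] v=[-1.1245]
Step 18: x=[6.6746] v=[-1.1554]
Step 19: x=[6.6156] v=[-1.1809]
Step 20: x=[6.5556] v=[-1.2009]
Step 21: x=[6.4948] v=[-1.2154]
Step 22: x=[6.4336] v=[-1.2242]
Step 23: x=[6.3722] v=[-1.2273]
Step 24: x=[6.3110] v=[-1.2247]
Step 25: x=[6.2502] v=[-1.2164]
Step 26: x=[6.1901] v=[-1.2025]
Step 27: x=[6.1310] v=[-1.1830]
Step 28: x=[6.0731] v=[-1.1580]
Step 29: x=[6.0167] v=[-1.1276]
Step 30: x=[5.9621] v=[-1.0920]
Step 31: x=[5.9095] v=[-1.0513]
Step 32: x=[5.8592] v=[-1.0058]
Step 33: x=[5.8114] v=[-0.9556]
Step 34: x=[5.7664] v=[-0.9009]
Step 35: x=[5.7243] v=[-0.8421]
Step 36: x=[5.6853] v=[-0.7794]
Step 37: x=[5.6497] v=[-0.7130]
Step 38: x=[5.6175] v=[-0.6433]
Step 39: x=[5.5890] v=[-0.5706]
Step 40: x=[5.5642] v=[-0.4953]
Step 41: x=[5.5433] v=[-0.4177]
Step 42: x=[5.5264] v=[-0.3382]
Step 43: x=[5.5135] v=[-0.2571]
Step 44: x=[5.5048] v=[-0.1748]
Step 45: x=[5.5002] v=[-0.0917]
Step 46: x=[5.4998] v=[-0.0081]
Step 47: x=[5.5036] v=[0.0755]
First v>=0 after going negative at step 47, time=2.3500

Answer: 2.3500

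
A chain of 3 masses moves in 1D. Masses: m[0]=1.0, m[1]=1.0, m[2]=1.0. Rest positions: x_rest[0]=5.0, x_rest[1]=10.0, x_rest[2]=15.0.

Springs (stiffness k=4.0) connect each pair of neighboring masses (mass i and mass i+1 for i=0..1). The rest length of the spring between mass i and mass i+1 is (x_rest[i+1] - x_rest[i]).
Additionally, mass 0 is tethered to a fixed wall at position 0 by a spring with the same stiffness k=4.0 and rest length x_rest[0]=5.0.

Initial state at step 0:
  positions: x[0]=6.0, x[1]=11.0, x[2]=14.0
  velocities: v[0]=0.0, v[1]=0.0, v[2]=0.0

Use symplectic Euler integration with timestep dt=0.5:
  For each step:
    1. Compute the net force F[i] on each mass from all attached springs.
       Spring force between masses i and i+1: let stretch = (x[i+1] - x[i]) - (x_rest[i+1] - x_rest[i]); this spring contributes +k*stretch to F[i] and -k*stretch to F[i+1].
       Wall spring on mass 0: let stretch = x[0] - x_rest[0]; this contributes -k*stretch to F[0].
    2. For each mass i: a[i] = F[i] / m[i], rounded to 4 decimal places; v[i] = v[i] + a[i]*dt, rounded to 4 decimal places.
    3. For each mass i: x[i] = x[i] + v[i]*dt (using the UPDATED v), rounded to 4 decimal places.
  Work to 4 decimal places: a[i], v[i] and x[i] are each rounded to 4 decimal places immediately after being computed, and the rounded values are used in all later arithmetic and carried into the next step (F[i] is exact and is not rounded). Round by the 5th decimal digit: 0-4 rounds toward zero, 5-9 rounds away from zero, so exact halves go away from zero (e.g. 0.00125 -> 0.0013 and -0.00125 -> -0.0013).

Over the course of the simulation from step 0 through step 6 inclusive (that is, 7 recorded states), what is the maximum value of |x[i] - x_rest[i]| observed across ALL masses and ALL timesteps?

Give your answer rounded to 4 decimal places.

Step 0: x=[6.0000 11.0000 14.0000] v=[0.0000 0.0000 0.0000]
Step 1: x=[5.0000 9.0000 16.0000] v=[-2.0000 -4.0000 4.0000]
Step 2: x=[3.0000 10.0000 16.0000] v=[-4.0000 2.0000 0.0000]
Step 3: x=[5.0000 10.0000 15.0000] v=[4.0000 0.0000 -2.0000]
Step 4: x=[7.0000 10.0000 14.0000] v=[4.0000 0.0000 -2.0000]
Step 5: x=[5.0000 11.0000 14.0000] v=[-4.0000 2.0000 0.0000]
Step 6: x=[4.0000 9.0000 16.0000] v=[-2.0000 -4.0000 4.0000]
Max displacement = 2.0000

Answer: 2.0000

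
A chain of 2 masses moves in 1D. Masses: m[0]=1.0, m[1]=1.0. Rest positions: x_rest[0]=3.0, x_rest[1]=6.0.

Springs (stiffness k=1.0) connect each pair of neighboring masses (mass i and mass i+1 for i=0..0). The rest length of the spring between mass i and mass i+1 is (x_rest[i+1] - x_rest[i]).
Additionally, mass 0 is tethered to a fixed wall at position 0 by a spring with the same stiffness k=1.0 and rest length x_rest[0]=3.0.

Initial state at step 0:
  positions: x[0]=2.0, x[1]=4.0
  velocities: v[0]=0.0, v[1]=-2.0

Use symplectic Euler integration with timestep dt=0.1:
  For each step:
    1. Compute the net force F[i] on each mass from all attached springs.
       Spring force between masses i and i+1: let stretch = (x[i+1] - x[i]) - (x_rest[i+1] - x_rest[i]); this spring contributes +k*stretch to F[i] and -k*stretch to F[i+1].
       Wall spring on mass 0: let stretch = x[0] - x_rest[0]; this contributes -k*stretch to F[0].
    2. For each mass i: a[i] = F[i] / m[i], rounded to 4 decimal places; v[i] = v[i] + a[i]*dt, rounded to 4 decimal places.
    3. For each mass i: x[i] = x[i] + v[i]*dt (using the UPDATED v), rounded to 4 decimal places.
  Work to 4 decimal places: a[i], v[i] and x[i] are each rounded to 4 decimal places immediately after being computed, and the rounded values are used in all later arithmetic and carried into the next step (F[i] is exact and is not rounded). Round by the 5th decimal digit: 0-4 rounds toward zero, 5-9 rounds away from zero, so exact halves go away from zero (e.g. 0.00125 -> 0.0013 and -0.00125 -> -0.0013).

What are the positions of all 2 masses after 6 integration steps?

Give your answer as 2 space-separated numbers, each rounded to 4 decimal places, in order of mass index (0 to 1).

Answer: 1.9401 3.0710

Derivation:
Step 0: x=[2.0000 4.0000] v=[0.0000 -2.0000]
Step 1: x=[2.0000 3.8100] v=[0.0000 -1.9000]
Step 2: x=[1.9981 3.6319] v=[-0.0190 -1.7810]
Step 3: x=[1.9926 3.4675] v=[-0.0554 -1.6444]
Step 4: x=[1.9819 3.3183] v=[-0.1072 -1.4919]
Step 5: x=[1.9647 3.1858] v=[-0.1718 -1.3255]
Step 6: x=[1.9401 3.0710] v=[-0.2462 -1.1476]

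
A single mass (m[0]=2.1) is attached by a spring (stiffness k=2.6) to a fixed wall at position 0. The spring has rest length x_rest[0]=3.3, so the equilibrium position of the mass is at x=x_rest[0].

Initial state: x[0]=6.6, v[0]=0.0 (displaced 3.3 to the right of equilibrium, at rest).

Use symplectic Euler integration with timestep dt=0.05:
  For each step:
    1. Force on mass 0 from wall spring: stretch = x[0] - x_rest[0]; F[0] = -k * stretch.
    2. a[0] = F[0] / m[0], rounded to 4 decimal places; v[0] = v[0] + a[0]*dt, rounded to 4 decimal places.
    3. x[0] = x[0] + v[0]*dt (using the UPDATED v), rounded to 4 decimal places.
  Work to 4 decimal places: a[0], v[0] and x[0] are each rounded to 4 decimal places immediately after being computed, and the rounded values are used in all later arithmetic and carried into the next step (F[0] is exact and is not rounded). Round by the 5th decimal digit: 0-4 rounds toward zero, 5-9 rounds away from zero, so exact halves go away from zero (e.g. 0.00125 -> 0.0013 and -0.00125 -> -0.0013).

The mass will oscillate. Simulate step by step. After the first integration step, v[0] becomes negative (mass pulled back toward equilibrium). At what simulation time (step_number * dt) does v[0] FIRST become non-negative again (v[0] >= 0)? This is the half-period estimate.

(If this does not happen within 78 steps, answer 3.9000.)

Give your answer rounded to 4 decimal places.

Step 0: x=[6.6000] v=[0.0000]
Step 1: x=[6.5898] v=[-0.2043]
Step 2: x=[6.5694] v=[-0.4080]
Step 3: x=[6.5389] v=[-0.6104]
Step 4: x=[6.4984] v=[-0.8109]
Step 5: x=[6.4480] v=[-1.0089]
Step 6: x=[6.3878] v=[-1.2038]
Step 7: x=[6.3181] v=[-1.3950]
Step 8: x=[6.2390] v=[-1.5818]
Step 9: x=[6.1508] v=[-1.7637]
Step 10: x=[6.0538] v=[-1.9402]
Step 11: x=[5.9483] v=[-2.1107]
Step 12: x=[5.8346] v=[-2.2746]
Step 13: x=[5.7130] v=[-2.4315]
Step 14: x=[5.5840] v=[-2.5809]
Step 15: x=[5.4479] v=[-2.7223]
Step 16: x=[5.3051] v=[-2.8553]
Step 17: x=[5.1561] v=[-2.9794]
Step 18: x=[5.0014] v=[-3.0943]
Step 19: x=[4.8414] v=[-3.1996]
Step 20: x=[4.6767] v=[-3.2950]
Step 21: x=[4.5077] v=[-3.3802]
Step 22: x=[4.3350] v=[-3.4550]
Step 23: x=[4.1590] v=[-3.5191]
Step 24: x=[3.9804] v=[-3.5723]
Step 25: x=[3.7997] v=[-3.6144]
Step 26: x=[3.6174] v=[-3.6453]
Step 27: x=[3.4342] v=[-3.6650]
Step 28: x=[3.2505] v=[-3.6733]
Step 29: x=[3.0670] v=[-3.6702]
Step 30: x=[2.8842] v=[-3.6558]
Step 31: x=[2.7027] v=[-3.6301]
Step 32: x=[2.5230] v=[-3.5931]
Step 33: x=[2.3458] v=[-3.5450]
Step 34: x=[2.1715] v=[-3.4859]
Step 35: x=[2.0007] v=[-3.4160]
Step 36: x=[1.8339] v=[-3.3356]
Step 37: x=[1.6717] v=[-3.2448]
Step 38: x=[1.5145] v=[-3.1440]
Step 39: x=[1.3628] v=[-3.0335]
Step 40: x=[1.2171] v=[-2.9136]
Step 41: x=[1.0779] v=[-2.7847]
Step 42: x=[0.9455] v=[-2.6471]
Step 43: x=[0.8204] v=[-2.5013]
Step 44: x=[0.7030] v=[-2.3478]
Step 45: x=[0.5937] v=[-2.1870]
Step 46: x=[0.4927] v=[-2.0195]
Step 47: x=[0.4004] v=[-1.8457]
Step 48: x=[0.3171] v=[-1.6662]
Step 49: x=[0.2430] v=[-1.4815]
Step 50: x=[0.1784] v=[-1.2923]
Step 51: x=[0.1234] v=[-1.0991]
Step 52: x=[0.0783] v=[-0.9025]
Step 53: x=[0.0431] v=[-0.7031]
Step 54: x=[0.0180] v=[-0.5015]
Step 55: x=[0.0031] v=[-0.2983]
Step 56: x=[-0.0016] v=[-0.0942]
Step 57: x=[0.0039] v=[0.1102]
First v>=0 after going negative at step 57, time=2.8500

Answer: 2.8500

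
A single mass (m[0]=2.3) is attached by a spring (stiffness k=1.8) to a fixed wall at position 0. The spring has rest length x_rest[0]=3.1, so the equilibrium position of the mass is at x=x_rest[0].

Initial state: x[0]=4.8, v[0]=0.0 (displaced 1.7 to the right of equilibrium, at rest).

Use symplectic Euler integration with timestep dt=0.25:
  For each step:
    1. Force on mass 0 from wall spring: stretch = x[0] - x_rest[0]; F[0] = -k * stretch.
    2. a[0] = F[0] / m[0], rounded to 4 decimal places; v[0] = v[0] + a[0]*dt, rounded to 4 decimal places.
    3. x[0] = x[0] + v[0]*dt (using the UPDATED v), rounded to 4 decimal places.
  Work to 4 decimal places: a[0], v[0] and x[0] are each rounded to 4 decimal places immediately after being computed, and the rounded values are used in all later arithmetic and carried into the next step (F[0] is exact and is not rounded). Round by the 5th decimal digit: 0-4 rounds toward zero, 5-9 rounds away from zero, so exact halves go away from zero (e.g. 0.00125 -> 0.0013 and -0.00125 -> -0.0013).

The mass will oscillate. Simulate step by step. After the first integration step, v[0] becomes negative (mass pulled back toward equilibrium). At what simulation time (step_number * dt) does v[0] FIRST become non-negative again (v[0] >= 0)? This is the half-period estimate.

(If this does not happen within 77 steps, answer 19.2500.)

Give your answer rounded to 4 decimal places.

Answer: 3.7500

Derivation:
Step 0: x=[4.8000] v=[0.0000]
Step 1: x=[4.7169] v=[-0.3326]
Step 2: x=[4.5547] v=[-0.6490]
Step 3: x=[4.3213] v=[-0.9336]
Step 4: x=[4.0282] v=[-1.1726]
Step 5: x=[3.6897] v=[-1.3542]
Step 6: x=[3.3223] v=[-1.4696]
Step 7: x=[2.9440] v=[-1.5131]
Step 8: x=[2.5734] v=[-1.4826]
Step 9: x=[2.2285] v=[-1.3796]
Step 10: x=[1.9262] v=[-1.2091]
Step 11: x=[1.6813] v=[-0.9795]
Step 12: x=[1.5058] v=[-0.7019]
Step 13: x=[1.4083] v=[-0.3900]
Step 14: x=[1.3936] v=[-0.0590]
Step 15: x=[1.4623] v=[0.2749]
First v>=0 after going negative at step 15, time=3.7500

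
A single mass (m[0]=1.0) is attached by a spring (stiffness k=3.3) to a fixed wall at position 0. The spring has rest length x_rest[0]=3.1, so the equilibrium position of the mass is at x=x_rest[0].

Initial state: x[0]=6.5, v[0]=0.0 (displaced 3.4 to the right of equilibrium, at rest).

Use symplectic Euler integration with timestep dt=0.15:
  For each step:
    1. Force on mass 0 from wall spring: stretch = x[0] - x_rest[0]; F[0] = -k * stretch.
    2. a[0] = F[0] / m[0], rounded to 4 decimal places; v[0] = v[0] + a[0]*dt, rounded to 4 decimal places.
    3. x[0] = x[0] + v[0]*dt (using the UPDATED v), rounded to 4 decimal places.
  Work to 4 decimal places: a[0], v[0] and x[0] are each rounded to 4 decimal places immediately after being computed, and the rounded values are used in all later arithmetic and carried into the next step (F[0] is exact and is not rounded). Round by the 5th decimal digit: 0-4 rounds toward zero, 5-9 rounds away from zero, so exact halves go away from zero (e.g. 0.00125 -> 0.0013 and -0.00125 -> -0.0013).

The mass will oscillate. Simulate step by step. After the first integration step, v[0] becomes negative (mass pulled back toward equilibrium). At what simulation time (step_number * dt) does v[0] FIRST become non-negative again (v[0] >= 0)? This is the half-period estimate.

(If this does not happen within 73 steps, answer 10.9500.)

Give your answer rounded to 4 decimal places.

Answer: 1.8000

Derivation:
Step 0: x=[6.5000] v=[0.0000]
Step 1: x=[6.2476] v=[-1.6830]
Step 2: x=[5.7614] v=[-3.2411]
Step 3: x=[5.0776] v=[-4.5585]
Step 4: x=[4.2470] v=[-5.5374]
Step 5: x=[3.3312] v=[-6.1052]
Step 6: x=[2.3982] v=[-6.2197]
Step 7: x=[1.5174] v=[-5.8723]
Step 8: x=[0.7541] v=[-5.0889]
Step 9: x=[0.1649] v=[-3.9277]
Step 10: x=[-0.2063] v=[-2.4748]
Step 11: x=[-0.3320] v=[-0.8382]
Step 12: x=[-0.2029] v=[0.8606]
First v>=0 after going negative at step 12, time=1.8000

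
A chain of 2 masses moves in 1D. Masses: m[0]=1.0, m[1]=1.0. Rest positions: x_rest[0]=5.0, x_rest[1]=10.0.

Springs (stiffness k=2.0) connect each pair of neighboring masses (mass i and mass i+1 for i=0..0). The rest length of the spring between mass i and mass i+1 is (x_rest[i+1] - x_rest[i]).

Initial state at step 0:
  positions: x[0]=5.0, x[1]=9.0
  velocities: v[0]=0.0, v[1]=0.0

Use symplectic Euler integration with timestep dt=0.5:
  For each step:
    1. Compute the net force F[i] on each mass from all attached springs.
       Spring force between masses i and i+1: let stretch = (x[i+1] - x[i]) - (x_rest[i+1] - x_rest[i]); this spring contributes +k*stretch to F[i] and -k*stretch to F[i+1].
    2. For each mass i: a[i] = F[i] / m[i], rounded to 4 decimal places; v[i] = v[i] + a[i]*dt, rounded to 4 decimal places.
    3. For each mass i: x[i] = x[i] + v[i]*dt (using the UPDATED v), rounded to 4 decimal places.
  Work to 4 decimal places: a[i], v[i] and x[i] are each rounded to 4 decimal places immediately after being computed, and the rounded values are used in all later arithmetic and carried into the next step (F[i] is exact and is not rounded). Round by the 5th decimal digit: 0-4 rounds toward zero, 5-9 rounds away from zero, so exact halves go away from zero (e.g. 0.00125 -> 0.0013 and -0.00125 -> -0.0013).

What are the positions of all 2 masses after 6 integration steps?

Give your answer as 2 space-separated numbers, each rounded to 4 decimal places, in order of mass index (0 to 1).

Step 0: x=[5.0000 9.0000] v=[0.0000 0.0000]
Step 1: x=[4.5000 9.5000] v=[-1.0000 1.0000]
Step 2: x=[4.0000 10.0000] v=[-1.0000 1.0000]
Step 3: x=[4.0000 10.0000] v=[0.0000 0.0000]
Step 4: x=[4.5000 9.5000] v=[1.0000 -1.0000]
Step 5: x=[5.0000 9.0000] v=[1.0000 -1.0000]
Step 6: x=[5.0000 9.0000] v=[0.0000 0.0000]

Answer: 5.0000 9.0000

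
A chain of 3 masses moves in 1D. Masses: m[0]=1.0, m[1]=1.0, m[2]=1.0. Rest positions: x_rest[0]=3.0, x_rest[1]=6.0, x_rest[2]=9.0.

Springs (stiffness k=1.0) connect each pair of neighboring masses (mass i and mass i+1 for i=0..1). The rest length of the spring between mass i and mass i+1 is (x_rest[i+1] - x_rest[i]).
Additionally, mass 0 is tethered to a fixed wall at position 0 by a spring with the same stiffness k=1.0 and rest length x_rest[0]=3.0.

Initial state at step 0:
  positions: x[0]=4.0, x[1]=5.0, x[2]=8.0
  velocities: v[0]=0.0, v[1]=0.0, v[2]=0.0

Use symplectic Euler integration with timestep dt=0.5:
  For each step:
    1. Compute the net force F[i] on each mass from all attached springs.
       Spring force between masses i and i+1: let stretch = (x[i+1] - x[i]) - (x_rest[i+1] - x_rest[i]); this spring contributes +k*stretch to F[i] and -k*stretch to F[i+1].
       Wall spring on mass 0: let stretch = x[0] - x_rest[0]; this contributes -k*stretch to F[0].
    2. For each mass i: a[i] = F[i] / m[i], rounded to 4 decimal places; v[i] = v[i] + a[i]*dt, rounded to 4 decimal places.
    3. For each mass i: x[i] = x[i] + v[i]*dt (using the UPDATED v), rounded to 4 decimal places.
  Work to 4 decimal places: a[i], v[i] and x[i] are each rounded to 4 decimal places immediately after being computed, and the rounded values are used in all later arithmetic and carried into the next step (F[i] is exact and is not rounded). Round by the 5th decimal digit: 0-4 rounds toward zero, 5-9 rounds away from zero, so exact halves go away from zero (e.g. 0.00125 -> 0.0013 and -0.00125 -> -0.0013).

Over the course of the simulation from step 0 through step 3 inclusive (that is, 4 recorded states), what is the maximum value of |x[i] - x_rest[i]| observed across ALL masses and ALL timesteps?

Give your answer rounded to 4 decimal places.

Step 0: x=[4.0000 5.0000 8.0000] v=[0.0000 0.0000 0.0000]
Step 1: x=[3.2500 5.5000 8.0000] v=[-1.5000 1.0000 0.0000]
Step 2: x=[2.2500 6.0625 8.1250] v=[-2.0000 1.1250 0.2500]
Step 3: x=[1.6406 6.1875 8.4844] v=[-1.2188 0.2500 0.7188]
Max displacement = 1.3594

Answer: 1.3594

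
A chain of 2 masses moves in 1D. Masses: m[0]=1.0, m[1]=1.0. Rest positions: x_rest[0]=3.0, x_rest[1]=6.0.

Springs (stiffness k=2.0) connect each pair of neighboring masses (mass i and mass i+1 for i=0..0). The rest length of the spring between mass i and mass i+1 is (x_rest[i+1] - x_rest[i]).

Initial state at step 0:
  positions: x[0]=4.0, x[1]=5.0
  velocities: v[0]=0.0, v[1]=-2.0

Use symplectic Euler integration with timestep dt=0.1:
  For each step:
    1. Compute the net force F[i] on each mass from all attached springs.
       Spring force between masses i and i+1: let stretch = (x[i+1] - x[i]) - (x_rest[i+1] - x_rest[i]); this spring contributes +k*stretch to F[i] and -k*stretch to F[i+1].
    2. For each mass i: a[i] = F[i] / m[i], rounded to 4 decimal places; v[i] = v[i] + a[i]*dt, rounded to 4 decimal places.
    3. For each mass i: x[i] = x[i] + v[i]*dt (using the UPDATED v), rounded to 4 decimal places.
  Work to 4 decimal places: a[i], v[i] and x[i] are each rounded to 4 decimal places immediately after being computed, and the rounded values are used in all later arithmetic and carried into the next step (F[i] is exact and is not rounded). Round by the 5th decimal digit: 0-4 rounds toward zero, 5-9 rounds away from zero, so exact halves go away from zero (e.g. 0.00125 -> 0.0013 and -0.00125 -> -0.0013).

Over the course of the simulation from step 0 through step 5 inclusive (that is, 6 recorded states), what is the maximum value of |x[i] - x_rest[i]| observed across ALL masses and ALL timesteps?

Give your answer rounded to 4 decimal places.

Step 0: x=[4.0000 5.0000] v=[0.0000 -2.0000]
Step 1: x=[3.9600 4.8400] v=[-0.4000 -1.6000]
Step 2: x=[3.8776 4.7224] v=[-0.8240 -1.1760]
Step 3: x=[3.7521 4.6479] v=[-1.2550 -0.7450]
Step 4: x=[3.5845 4.6155] v=[-1.6758 -0.3242]
Step 5: x=[3.3775 4.6225] v=[-2.0696 0.0696]
Max displacement = 1.3845

Answer: 1.3845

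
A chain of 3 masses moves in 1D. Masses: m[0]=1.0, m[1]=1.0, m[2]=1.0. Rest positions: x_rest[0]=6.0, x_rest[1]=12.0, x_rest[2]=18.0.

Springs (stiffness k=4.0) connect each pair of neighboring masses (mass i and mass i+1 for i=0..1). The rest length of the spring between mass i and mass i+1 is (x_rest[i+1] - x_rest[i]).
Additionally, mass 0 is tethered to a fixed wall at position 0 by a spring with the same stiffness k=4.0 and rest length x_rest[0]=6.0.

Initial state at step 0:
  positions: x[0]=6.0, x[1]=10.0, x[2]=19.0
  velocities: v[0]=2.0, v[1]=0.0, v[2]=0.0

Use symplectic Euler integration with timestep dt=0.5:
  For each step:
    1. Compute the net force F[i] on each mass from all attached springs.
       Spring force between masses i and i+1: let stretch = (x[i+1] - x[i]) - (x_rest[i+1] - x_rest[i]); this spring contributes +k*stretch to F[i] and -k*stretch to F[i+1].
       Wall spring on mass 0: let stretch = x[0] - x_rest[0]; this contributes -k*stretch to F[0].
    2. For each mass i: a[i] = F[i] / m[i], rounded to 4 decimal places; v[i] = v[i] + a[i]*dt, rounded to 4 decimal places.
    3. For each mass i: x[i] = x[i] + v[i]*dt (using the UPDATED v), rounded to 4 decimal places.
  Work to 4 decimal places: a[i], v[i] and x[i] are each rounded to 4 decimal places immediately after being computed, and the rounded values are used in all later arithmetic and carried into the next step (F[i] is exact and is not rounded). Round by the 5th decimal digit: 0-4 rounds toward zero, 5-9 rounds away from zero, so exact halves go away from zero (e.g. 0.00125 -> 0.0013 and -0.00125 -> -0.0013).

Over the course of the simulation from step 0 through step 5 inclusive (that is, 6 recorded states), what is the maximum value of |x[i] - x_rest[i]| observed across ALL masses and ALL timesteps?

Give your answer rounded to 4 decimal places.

Answer: 3.0000

Derivation:
Step 0: x=[6.0000 10.0000 19.0000] v=[2.0000 0.0000 0.0000]
Step 1: x=[5.0000 15.0000 16.0000] v=[-2.0000 10.0000 -6.0000]
Step 2: x=[9.0000 11.0000 18.0000] v=[8.0000 -8.0000 4.0000]
Step 3: x=[6.0000 12.0000 19.0000] v=[-6.0000 2.0000 2.0000]
Step 4: x=[3.0000 14.0000 19.0000] v=[-6.0000 4.0000 0.0000]
Step 5: x=[8.0000 10.0000 20.0000] v=[10.0000 -8.0000 2.0000]
Max displacement = 3.0000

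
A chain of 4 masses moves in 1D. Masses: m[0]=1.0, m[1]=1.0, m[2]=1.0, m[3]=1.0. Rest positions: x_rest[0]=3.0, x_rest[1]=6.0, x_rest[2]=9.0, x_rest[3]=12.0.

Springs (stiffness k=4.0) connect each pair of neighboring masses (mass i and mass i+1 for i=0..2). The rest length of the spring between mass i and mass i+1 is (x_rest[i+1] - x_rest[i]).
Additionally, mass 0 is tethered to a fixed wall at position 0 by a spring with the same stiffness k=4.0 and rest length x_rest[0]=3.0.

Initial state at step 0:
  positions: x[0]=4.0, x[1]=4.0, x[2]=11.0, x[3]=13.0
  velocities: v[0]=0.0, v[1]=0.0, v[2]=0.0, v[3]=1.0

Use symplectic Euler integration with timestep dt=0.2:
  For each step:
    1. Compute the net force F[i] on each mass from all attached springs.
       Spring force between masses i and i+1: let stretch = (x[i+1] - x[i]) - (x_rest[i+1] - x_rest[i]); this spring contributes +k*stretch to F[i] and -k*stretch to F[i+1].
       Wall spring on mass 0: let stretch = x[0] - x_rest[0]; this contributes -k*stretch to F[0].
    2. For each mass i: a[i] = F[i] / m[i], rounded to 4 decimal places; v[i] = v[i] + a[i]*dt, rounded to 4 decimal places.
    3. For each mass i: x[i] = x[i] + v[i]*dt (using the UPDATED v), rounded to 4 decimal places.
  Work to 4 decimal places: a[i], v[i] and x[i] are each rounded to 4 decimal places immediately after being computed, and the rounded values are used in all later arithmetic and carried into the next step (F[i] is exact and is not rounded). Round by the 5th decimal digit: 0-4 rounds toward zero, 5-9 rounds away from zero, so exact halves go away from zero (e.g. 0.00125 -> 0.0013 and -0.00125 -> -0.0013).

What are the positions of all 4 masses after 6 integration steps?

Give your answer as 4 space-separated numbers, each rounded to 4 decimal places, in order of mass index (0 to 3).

Step 0: x=[4.0000 4.0000 11.0000 13.0000] v=[0.0000 0.0000 0.0000 1.0000]
Step 1: x=[3.3600 5.1200 10.2000 13.3600] v=[-3.2000 5.6000 -4.0000 1.8000]
Step 2: x=[2.4640 6.7712 9.0928 13.6944] v=[-4.4800 8.2560 -5.5360 1.6720]
Step 3: x=[1.8629 8.1047 8.3504 13.7725] v=[-3.0054 6.6675 -3.7120 0.3907]
Step 4: x=[1.9624 8.4788 8.4362 13.4631] v=[0.4977 1.8706 0.4291 -1.5470]
Step 5: x=[2.7906 7.8035 9.3331 12.8294] v=[4.1409 -3.3766 4.4847 -3.1685]
Step 6: x=[3.9743 6.5709 10.5447 12.1163] v=[5.9187 -6.1632 6.0581 -3.5655]

Answer: 3.9743 6.5709 10.5447 12.1163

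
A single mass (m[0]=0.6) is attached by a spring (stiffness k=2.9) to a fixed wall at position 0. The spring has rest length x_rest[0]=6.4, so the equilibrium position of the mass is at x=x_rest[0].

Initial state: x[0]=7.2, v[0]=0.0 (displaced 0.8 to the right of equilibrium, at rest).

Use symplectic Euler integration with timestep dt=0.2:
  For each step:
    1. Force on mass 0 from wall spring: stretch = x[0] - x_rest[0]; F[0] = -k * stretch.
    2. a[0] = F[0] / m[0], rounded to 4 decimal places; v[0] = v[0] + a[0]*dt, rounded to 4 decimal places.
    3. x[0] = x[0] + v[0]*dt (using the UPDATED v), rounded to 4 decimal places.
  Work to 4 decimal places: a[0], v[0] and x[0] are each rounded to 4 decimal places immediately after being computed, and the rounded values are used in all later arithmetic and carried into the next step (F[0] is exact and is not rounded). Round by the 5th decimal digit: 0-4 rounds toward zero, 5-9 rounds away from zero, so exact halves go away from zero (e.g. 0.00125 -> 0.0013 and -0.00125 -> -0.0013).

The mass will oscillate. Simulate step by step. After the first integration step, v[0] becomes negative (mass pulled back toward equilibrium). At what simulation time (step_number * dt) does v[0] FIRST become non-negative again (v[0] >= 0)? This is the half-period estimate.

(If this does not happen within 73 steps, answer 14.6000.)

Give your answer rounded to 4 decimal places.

Answer: 1.6000

Derivation:
Step 0: x=[7.2000] v=[0.0000]
Step 1: x=[7.0453] v=[-0.7733]
Step 2: x=[6.7659] v=[-1.3971]
Step 3: x=[6.4157] v=[-1.7508]
Step 4: x=[6.0625] v=[-1.7660]
Step 5: x=[5.7746] v=[-1.4397]
Step 6: x=[5.6076] v=[-0.8351]
Step 7: x=[5.5938] v=[-0.0691]
Step 8: x=[5.7358] v=[0.7102]
First v>=0 after going negative at step 8, time=1.6000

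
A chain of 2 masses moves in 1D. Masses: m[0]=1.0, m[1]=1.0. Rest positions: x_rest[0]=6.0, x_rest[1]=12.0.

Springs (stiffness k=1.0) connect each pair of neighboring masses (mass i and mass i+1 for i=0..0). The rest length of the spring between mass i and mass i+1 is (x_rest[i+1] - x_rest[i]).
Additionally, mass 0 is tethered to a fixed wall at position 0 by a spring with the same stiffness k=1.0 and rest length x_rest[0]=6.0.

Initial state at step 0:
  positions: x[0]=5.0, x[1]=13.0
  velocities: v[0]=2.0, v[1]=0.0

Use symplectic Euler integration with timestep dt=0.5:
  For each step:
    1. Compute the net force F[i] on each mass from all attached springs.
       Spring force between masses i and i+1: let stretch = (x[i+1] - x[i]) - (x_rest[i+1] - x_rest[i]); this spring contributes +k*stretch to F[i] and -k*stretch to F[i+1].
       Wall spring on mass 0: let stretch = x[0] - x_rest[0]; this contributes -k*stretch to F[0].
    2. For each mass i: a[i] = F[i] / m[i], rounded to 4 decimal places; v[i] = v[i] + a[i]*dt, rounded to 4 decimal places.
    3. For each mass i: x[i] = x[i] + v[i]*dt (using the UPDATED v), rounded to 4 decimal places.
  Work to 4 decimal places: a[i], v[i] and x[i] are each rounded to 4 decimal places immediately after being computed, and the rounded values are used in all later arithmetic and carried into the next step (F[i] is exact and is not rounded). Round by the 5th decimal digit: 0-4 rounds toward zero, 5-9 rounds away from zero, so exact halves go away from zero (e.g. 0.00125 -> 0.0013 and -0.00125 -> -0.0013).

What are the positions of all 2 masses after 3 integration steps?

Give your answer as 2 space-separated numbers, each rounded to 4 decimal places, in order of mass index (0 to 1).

Answer: 8.6407 12.1719

Derivation:
Step 0: x=[5.0000 13.0000] v=[2.0000 0.0000]
Step 1: x=[6.7500 12.5000] v=[3.5000 -1.0000]
Step 2: x=[8.2500 12.0625] v=[3.0000 -0.8750]
Step 3: x=[8.6407 12.1719] v=[0.7813 0.2188]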